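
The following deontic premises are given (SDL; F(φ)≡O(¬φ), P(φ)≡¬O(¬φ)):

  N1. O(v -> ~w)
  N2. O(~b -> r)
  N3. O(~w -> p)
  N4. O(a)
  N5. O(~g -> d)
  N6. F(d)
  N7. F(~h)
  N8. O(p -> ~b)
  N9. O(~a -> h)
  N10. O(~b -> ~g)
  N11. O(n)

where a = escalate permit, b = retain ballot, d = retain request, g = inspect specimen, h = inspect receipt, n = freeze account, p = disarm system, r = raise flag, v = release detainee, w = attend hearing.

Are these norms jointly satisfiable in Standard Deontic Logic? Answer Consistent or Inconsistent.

Premise 9 is O(~a -> h); even if O(h) held, inferring O(~a) would be affirming the consequent — invalid.
So O(~a) is not derivable, and the apparent clash with O(a) does not arise.
A world satisfying every obligation exists (e.g. a=true, b=true, d=false, g=true, h=true, n=true, p=false, r=false, v=false, w=true); no atom is both obligatory and forbidden, so the set is consistent.

Consistent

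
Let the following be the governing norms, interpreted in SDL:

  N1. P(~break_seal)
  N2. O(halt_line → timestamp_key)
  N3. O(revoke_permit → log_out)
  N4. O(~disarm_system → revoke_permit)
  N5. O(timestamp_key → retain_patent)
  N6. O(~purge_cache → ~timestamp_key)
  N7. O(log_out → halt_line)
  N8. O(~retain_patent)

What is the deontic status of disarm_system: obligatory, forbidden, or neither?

Premise 8 gives O(~retain_patent).
Premise 5, O(timestamp_key → retain_patent), contraposes to O(~retain_patent → ~timestamp_key); with O(~retain_patent) we get O(~timestamp_key).
The contrapositive of premise 2 (O(halt_line → timestamp_key)) is O(~timestamp_key → ~halt_line), and O(~timestamp_key) is already established, so O(~halt_line).
Premise 7 is O(log_out → halt_line); contrapositively O(~halt_line → ~log_out). Since O(~halt_line) holds, K gives O(~log_out).
The contrapositive of premise 3 (O(revoke_permit → log_out)) is O(~log_out → ~revoke_permit), and O(~log_out) is already established, so O(~revoke_permit).
The contrapositive of premise 4 (O(~disarm_system → revoke_permit)) is O(~revoke_permit → disarm_system), and O(~revoke_permit) is already established, so O(disarm_system).
Premises 1, 6 do not contribute to this derivation.
Hence disarm_system is obligatory.

Obligatory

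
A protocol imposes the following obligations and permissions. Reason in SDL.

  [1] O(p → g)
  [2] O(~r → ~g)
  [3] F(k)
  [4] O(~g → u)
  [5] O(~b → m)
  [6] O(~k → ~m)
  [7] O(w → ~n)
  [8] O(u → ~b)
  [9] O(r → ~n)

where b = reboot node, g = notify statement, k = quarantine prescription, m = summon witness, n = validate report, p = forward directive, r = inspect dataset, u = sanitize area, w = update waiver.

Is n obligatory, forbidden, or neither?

F(k) at premise 3 means O(~k).
Premise 6 is O(~k → ~m); since O(~k), deontic closure gives O(~m).
The contrapositive of premise 5 (O(~b → m)) is O(~m → b), and O(~m) is already established, so O(b).
Premise 8 is O(u → ~b); contrapositively O(b → ~u). Since O(b) holds, K gives O(~u).
Premise 4, O(~g → u), contraposes to O(~u → g); with O(~u) we get O(g).
The contrapositive of premise 2 (O(~r → ~g)) is O(g → r), and O(g) is already established, so O(r).
Applying K to premise 9 (O(r → ~n)) and O(r) yields O(~n).
Premises 1, 7 do not contribute to this derivation.
Thus O(~n), which is F(n): n is forbidden.

Forbidden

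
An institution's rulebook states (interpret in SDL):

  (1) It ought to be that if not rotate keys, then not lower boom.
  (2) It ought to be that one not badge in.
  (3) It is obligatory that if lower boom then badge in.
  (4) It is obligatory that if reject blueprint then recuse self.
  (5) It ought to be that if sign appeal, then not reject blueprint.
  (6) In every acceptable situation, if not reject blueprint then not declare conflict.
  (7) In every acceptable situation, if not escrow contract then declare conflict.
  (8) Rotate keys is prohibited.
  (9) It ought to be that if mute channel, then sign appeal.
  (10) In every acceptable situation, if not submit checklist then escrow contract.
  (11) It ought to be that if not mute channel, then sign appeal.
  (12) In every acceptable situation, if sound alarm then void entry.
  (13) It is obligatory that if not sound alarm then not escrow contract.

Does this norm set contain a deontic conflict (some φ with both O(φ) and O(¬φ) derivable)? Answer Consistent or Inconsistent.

Consistent

Premise 3 is O(lower_boom → badge_in), but O(lower_boom) is not derivable from the premises, so it does not yield O(badge_in).
So O(badge_in) is not derivable, and the apparent clash with O(¬badge_in) does not arise.
A world satisfying every obligation exists (e.g. badge_in=false, declare_conflict=false, escrow_contract=true, lower_boom=false, mute_channel=false, recuse_self=false, reject_blueprint=false, rotate_keys=false, sign_appeal=true, sound_alarm=true, submit_checklist=false, void_entry=true); no atom is both obligatory and forbidden, so the set is consistent.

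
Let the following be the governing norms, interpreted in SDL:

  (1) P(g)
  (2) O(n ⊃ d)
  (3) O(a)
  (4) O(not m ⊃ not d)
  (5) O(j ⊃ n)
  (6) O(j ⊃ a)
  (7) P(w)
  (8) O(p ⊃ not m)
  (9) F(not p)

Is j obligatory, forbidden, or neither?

F(not p) at premise 9 means O(p).
From O(p) and premise 8, O(p ⊃ not m), we obtain O(not m).
Premise 4 is O(not m ⊃ not d); since O(not m), deontic closure gives O(not d).
The contrapositive of premise 2 (O(n ⊃ d)) is O(not d ⊃ not n), and O(not d) is already established, so O(not n).
Premise 5, O(j ⊃ n), contraposes to O(not n ⊃ not j); with O(not n) we get O(not j).
Premises 1, 3, 6, 7 do not contribute to this derivation.
Thus O(not j), which is F(j): j is forbidden.

Forbidden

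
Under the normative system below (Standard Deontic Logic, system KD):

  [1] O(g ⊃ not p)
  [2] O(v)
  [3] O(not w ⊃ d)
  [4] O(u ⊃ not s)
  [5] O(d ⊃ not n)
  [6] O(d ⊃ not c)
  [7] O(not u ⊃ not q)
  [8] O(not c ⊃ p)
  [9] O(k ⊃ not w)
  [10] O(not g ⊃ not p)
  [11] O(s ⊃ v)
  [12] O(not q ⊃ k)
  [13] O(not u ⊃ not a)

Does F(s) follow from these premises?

Yes

By case analysis on g: premise 1 gives O(g ⊃ not p) and premise 10 gives O(not g ⊃ not p), so O(not p) either way.
Premise 8, O(not c ⊃ p), contraposes to O(not p ⊃ c); with O(not p) we get O(c).
Premise 6, O(d ⊃ not c), contraposes to O(c ⊃ not d); with O(c) we get O(not d).
The contrapositive of premise 3 (O(not w ⊃ d)) is O(not d ⊃ w), and O(not d) is already established, so O(w).
Premise 9 is O(k ⊃ not w); contrapositively O(w ⊃ not k). Since O(w) holds, K gives O(not k).
The contrapositive of premise 12 (O(not q ⊃ k)) is O(not k ⊃ q), and O(not k) is already established, so O(q).
Premise 7 is O(not u ⊃ not q); contrapositively O(q ⊃ u). Since O(q) holds, K gives O(u).
Applying K to premise 4 (O(u ⊃ not s)) and O(u) yields O(not s).
Premises 2, 5, 11, 13 do not contribute to this derivation.
So O(not s) holds, i.e. F(s). The claim follows.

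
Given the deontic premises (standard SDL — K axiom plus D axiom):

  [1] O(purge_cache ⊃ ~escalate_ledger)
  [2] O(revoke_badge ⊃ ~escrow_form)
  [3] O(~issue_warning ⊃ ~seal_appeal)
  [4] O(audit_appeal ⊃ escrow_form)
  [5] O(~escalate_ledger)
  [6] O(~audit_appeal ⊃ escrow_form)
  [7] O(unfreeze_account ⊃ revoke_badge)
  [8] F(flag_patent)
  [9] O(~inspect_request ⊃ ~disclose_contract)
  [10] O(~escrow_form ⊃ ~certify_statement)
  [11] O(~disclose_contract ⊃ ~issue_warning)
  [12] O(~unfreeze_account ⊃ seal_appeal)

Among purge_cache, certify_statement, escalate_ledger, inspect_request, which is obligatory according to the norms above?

inspect_request

Premises 4 and 6 are O(audit_appeal ⊃ escrow_form) and O(~audit_appeal ⊃ escrow_form); every ideal world satisfies audit_appeal or ~audit_appeal, so in either case escrow_form holds — hence O(escrow_form).
Premise 2, O(revoke_badge ⊃ ~escrow_form), contraposes to O(escrow_form ⊃ ~revoke_badge); with O(escrow_form) we get O(~revoke_badge).
The contrapositive of premise 7 (O(unfreeze_account ⊃ revoke_badge)) is O(~revoke_badge ⊃ ~unfreeze_account), and O(~revoke_badge) is already established, so O(~unfreeze_account).
From O(~unfreeze_account) and premise 12, O(~unfreeze_account ⊃ seal_appeal), we obtain O(seal_appeal).
Premise 3 is O(~issue_warning ⊃ ~seal_appeal); contrapositively O(seal_appeal ⊃ issue_warning). Since O(seal_appeal) holds, K gives O(issue_warning).
The contrapositive of premise 11 (O(~disclose_contract ⊃ ~issue_warning)) is O(issue_warning ⊃ disclose_contract), and O(issue_warning) is already established, so O(disclose_contract).
The contrapositive of premise 9 (O(~inspect_request ⊃ ~disclose_contract)) is O(disclose_contract ⊃ inspect_request), and O(disclose_contract) is already established, so O(inspect_request).
So O(inspect_request) holds — inspect_request is obligatory. None of the other listed options is made obligatory by any chain of premises.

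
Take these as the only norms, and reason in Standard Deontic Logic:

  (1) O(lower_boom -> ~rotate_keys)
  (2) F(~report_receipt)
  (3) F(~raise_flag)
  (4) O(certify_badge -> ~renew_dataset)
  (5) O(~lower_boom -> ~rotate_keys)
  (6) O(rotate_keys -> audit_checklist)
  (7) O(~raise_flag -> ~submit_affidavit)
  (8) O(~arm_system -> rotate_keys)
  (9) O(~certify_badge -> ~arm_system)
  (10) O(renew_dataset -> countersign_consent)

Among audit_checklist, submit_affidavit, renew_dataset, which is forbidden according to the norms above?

By case analysis on ~lower_boom: premise 5 gives O(~lower_boom -> ~rotate_keys) and premise 1 gives O(lower_boom -> ~rotate_keys), so O(~rotate_keys) either way.
Premise 8 is O(~arm_system -> rotate_keys); contrapositively O(~rotate_keys -> arm_system). Since O(~rotate_keys) holds, K gives O(arm_system).
Premise 9, O(~certify_badge -> ~arm_system), contraposes to O(arm_system -> certify_badge); with O(arm_system) we get O(certify_badge).
Applying K to premise 4 (O(certify_badge -> ~renew_dataset)) and O(certify_badge) yields O(~renew_dataset).
So O(~renew_dataset) holds, i.e. renew_dataset is forbidden. None of the other listed options is forbidden under the premises.

renew_dataset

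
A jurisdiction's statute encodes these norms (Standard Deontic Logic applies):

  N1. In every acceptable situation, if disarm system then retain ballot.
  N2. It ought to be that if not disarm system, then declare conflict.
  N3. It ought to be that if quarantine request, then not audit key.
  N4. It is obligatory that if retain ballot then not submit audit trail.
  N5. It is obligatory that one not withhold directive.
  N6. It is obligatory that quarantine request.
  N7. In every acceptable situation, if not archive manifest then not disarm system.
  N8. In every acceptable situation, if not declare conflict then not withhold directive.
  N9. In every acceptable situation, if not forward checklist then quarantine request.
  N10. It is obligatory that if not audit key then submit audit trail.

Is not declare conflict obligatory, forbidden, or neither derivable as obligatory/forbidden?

Premise 6 gives O(quarantine_request).
From O(quarantine_request) and premise 3, O(quarantine_request → ¬audit_key), we obtain O(¬audit_key).
From O(¬audit_key) and premise 10, O(¬audit_key → submit_audit_trail), we obtain O(submit_audit_trail).
Premise 4, O(retain_ballot → ¬submit_audit_trail), contraposes to O(submit_audit_trail → ¬retain_ballot); with O(submit_audit_trail) we get O(¬retain_ballot).
Premise 1 is O(disarm_system → retain_ballot); contrapositively O(¬retain_ballot → ¬disarm_system). Since O(¬retain_ballot) holds, K gives O(¬disarm_system).
With premise 2, O(¬disarm_system → declare_conflict), the K-axiom yields O(declare_conflict).
Premises 5, 7, 8, 9 do not contribute to this derivation.
Thus O(declare_conflict), which is F(¬declare_conflict): ¬declare_conflict is forbidden.

Forbidden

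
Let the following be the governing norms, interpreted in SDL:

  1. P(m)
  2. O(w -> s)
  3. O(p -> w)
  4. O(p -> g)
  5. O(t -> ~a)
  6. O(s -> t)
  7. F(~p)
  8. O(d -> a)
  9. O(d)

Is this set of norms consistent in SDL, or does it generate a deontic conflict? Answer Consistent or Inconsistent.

From premise 9 we have O(d).
With premise 8, O(d -> a), the K-axiom yields O(a).
Premise 5 is O(t -> ~a); contrapositively O(a -> ~t). Since O(a) holds, K gives O(~t).
Premise 6 is O(s -> t); contrapositively O(~t -> ~s). Since O(~t) holds, K gives O(~s).
The contrapositive of premise 2 (O(w -> s)) is O(~s -> ~w), and O(~s) is already established, so O(~w).
Premise 3 is O(p -> w); contrapositively O(~w -> ~p). Since O(~w) holds, K gives O(~p).
However, F(~p) at premise 7 amounts to O(p).
We now have both O(~p) and O(p) — p is simultaneously obligatory and forbidden, violating the D-axiom.

Inconsistent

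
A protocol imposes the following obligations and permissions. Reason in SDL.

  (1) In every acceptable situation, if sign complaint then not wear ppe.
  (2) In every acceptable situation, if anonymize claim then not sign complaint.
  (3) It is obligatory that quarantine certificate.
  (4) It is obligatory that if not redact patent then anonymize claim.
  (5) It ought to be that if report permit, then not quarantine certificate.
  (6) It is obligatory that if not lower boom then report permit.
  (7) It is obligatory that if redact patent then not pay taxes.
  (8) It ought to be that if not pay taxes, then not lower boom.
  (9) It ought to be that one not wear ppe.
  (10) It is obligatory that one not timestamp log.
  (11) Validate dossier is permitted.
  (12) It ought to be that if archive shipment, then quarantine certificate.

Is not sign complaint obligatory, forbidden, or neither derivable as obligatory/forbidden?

From premise 3 we have O(quarantine_certificate).
Premise 5 is O(report_permit → ¬quarantine_certificate); contrapositively O(quarantine_certificate → ¬report_permit). Since O(quarantine_certificate) holds, K gives O(¬report_permit).
Premise 6, O(¬lower_boom → report_permit), contraposes to O(¬report_permit → lower_boom); with O(¬report_permit) we get O(lower_boom).
Premise 8, O(¬pay_taxes → ¬lower_boom), contraposes to O(lower_boom → pay_taxes); with O(lower_boom) we get O(pay_taxes).
Premise 7, O(redact_patent → ¬pay_taxes), contraposes to O(pay_taxes → ¬redact_patent); with O(pay_taxes) we get O(¬redact_patent).
From O(¬redact_patent) and premise 4, O(¬redact_patent → anonymize_claim), we obtain O(anonymize_claim).
From O(anonymize_claim) and premise 2, O(anonymize_claim → ¬sign_complaint), we obtain O(¬sign_complaint).
Premises 1, 9, 10, 11, 12 do not contribute to this derivation.
Hence ¬sign_complaint is obligatory.

Obligatory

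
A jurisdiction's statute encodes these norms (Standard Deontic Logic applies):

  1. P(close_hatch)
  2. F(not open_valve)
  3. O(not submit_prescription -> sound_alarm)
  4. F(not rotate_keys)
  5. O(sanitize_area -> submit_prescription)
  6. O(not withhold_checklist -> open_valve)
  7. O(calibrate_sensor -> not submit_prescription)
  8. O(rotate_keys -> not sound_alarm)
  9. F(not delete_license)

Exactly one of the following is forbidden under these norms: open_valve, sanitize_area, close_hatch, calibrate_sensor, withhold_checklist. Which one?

calibrate_sensor

Premise 4, F(not rotate_keys), is equivalent to O(rotate_keys).
Premise 8 is O(rotate_keys -> not sound_alarm); since O(rotate_keys), deontic closure gives O(not sound_alarm).
Premise 3 is O(not submit_prescription -> sound_alarm); contrapositively O(not sound_alarm -> submit_prescription). Since O(not sound_alarm) holds, K gives O(submit_prescription).
Premise 7 is O(calibrate_sensor -> not submit_prescription); contrapositively O(submit_prescription -> not calibrate_sensor). Since O(submit_prescription) holds, K gives O(not calibrate_sensor).
So O(not calibrate_sensor) holds, i.e. calibrate_sensor is forbidden. None of the other listed options is forbidden under the premises.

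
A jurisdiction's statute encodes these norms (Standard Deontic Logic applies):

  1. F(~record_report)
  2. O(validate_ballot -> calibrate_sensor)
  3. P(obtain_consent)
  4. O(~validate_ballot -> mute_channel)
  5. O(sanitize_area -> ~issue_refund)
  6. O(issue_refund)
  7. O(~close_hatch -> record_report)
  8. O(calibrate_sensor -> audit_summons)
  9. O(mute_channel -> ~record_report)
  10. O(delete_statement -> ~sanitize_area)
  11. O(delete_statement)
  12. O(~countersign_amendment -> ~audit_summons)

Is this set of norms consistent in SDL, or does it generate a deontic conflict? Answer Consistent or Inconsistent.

Premise 5 is O(sanitize_area -> ~issue_refund), but O(sanitize_area) is not derivable from the premises, so it does not yield O(~issue_refund).
So O(~issue_refund) is not derivable, and the apparent clash with O(issue_refund) does not arise.
A world satisfying every obligation exists (e.g. audit_summons=true, calibrate_sensor=true, close_hatch=false, countersign_amendment=true, delete_statement=true, issue_refund=true, mute_channel=false, obtain_consent=false, record_report=true, sanitize_area=false, validate_ballot=true); no atom is both obligatory and forbidden, so the set is consistent.

Consistent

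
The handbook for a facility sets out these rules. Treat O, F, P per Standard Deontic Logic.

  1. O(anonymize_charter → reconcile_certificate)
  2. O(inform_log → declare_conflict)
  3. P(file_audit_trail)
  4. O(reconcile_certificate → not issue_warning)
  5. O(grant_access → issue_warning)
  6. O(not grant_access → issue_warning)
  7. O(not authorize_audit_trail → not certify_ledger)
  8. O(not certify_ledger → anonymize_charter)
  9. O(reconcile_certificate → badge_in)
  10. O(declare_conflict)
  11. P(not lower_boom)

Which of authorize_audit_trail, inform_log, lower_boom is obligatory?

authorize_audit_trail

Premises 6 and 5 cover both cases: O(not grant_access → issue_warning) and O(grant_access → issue_warning). Since not grant_access ∨ grant_access is a tautology, O(issue_warning) follows.
Premise 4, O(reconcile_certificate → not issue_warning), contraposes to O(issue_warning → not reconcile_certificate); with O(issue_warning) we get O(not reconcile_certificate).
Premise 1 is O(anonymize_charter → reconcile_certificate); contrapositively O(not reconcile_certificate → not anonymize_charter). Since O(not reconcile_certificate) holds, K gives O(not anonymize_charter).
Premise 8, O(not certify_ledger → anonymize_charter), contraposes to O(not anonymize_charter → certify_ledger); with O(not anonymize_charter) we get O(certify_ledger).
Premise 7 is O(not authorize_audit_trail → not certify_ledger); contrapositively O(certify_ledger → authorize_audit_trail). Since O(certify_ledger) holds, K gives O(authorize_audit_trail).
So O(authorize_audit_trail) holds — authorize_audit_trail is obligatory. None of the other listed options is made obligatory by any chain of premises.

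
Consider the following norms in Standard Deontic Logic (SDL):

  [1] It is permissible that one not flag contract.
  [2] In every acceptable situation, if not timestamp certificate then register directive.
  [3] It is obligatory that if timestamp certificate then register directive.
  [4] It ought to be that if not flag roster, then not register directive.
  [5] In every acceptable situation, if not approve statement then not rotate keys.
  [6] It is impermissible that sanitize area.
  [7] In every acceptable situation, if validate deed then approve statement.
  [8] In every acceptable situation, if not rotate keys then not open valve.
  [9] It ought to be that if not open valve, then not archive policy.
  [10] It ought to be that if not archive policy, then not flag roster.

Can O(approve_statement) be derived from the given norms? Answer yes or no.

By case analysis on ¬timestamp_certificate: premise 2 gives O(¬timestamp_certificate → register_directive) and premise 3 gives O(timestamp_certificate → register_directive), so O(register_directive) either way.
Premise 4 is O(¬flag_roster → ¬register_directive); contrapositively O(register_directive → flag_roster). Since O(register_directive) holds, K gives O(flag_roster).
The contrapositive of premise 10 (O(¬archive_policy → ¬flag_roster)) is O(flag_roster → archive_policy), and O(flag_roster) is already established, so O(archive_policy).
Premise 9, O(¬open_valve → ¬archive_policy), contraposes to O(archive_policy → open_valve); with O(archive_policy) we get O(open_valve).
The contrapositive of premise 8 (O(¬rotate_keys → ¬open_valve)) is O(open_valve → rotate_keys), and O(open_valve) is already established, so O(rotate_keys).
Premise 5, O(¬approve_statement → ¬rotate_keys), contraposes to O(rotate_keys → approve_statement); with O(rotate_keys) we get O(approve_statement).
Premises 1, 6, 7 do not contribute to this derivation.
So O(approve_statement) follows.

Yes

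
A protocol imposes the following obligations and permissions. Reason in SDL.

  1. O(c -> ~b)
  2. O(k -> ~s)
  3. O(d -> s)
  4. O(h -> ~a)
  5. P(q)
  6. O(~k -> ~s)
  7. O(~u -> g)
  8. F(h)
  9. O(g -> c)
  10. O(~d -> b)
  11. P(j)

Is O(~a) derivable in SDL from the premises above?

No

Premise 4 is O(h -> ~a), but O(h) is not derivable from the premises, so it does not yield O(~a).
No other premise forces O(~a). An ideal world satisfying every premise can still have ~a false, so O(~a) is not derivable.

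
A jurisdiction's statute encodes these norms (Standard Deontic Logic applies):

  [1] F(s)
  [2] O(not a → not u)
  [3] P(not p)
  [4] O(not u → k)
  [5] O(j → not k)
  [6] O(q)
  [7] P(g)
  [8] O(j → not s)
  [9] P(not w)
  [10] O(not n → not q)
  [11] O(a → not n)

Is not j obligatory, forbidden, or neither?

Obligatory

Premise 6 gives O(q).
The contrapositive of premise 10 (O(not n → not q)) is O(q → n), and O(q) is already established, so O(n).
The contrapositive of premise 11 (O(a → not n)) is O(n → not a), and O(n) is already established, so O(not a).
Premise 2 is O(not a → not u); since O(not a), deontic closure gives O(not u).
Premise 4 is O(not u → k); since O(not u), deontic closure gives O(k).
The contrapositive of premise 5 (O(j → not k)) is O(k → not j), and O(k) is already established, so O(not j).
Premises 1, 3, 7, 8, 9 do not contribute to this derivation.
Hence not j is obligatory.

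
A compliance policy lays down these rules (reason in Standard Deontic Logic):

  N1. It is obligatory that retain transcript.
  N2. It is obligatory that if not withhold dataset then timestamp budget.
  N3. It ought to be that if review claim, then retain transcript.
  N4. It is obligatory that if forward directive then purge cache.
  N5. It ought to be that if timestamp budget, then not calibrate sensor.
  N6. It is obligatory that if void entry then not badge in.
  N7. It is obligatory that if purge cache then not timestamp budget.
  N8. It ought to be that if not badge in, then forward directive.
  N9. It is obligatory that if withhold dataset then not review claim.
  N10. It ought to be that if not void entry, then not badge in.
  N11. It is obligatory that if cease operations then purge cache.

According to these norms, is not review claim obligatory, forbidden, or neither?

Premises 10 and 6 cover both cases: O(¬void_entry → ¬badge_in) and O(void_entry → ¬badge_in). Since ¬void_entry ∨ void_entry is a tautology, O(¬badge_in) follows.
Premise 8 is O(¬badge_in → forward_directive); since O(¬badge_in), deontic closure gives O(forward_directive).
From O(forward_directive) and premise 4, O(forward_directive → purge_cache), we obtain O(purge_cache).
Premise 7 is O(purge_cache → ¬timestamp_budget); since O(purge_cache), deontic closure gives O(¬timestamp_budget).
Premise 2, O(¬withhold_dataset → timestamp_budget), contraposes to O(¬timestamp_budget → withhold_dataset); with O(¬timestamp_budget) we get O(withhold_dataset).
With premise 9, O(withhold_dataset → ¬review_claim), the K-axiom yields O(¬review_claim).
Premises 1, 3, 5, 11 do not contribute to this derivation.
Hence ¬review_claim is obligatory.

Obligatory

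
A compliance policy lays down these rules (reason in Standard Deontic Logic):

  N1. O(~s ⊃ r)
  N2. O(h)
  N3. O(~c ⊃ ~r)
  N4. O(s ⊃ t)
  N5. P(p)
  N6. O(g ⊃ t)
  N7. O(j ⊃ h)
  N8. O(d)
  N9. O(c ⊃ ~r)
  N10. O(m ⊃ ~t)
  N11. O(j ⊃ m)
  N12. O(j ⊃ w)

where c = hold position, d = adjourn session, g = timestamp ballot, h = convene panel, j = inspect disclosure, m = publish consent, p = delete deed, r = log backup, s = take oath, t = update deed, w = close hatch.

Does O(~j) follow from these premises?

Yes

Premises 9 and 3 are O(c ⊃ ~r) and O(~c ⊃ ~r); every ideal world satisfies c or ~c, so in either case ~r holds — hence O(~r).
The contrapositive of premise 1 (O(~s ⊃ r)) is O(~r ⊃ s), and O(~r) is already established, so O(s).
With premise 4, O(s ⊃ t), the K-axiom yields O(t).
Premise 10, O(m ⊃ ~t), contraposes to O(t ⊃ ~m); with O(t) we get O(~m).
The contrapositive of premise 11 (O(j ⊃ m)) is O(~m ⊃ ~j), and O(~m) is already established, so O(~j).
Premises 2, 5, 6, 7, 8, 12 do not contribute to this derivation.
So O(~j) follows.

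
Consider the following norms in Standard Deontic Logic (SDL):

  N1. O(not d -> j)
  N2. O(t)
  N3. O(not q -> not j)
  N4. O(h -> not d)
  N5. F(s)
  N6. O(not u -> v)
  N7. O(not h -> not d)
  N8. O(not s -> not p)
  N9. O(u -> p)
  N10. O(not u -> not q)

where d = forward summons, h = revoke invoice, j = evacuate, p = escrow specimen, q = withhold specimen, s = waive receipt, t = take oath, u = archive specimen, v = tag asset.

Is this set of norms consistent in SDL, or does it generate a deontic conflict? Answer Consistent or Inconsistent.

Premises 7 and 4 are O(not h -> not d) and O(h -> not d); every ideal world satisfies not h or h, so in either case not d holds — hence O(not d).
Premise 1 is O(not d -> j); since O(not d), deontic closure gives O(j).
Premise 3, O(not q -> not j), contraposes to O(j -> q); with O(j) we get O(q).
The contrapositive of premise 10 (O(not u -> not q)) is O(q -> u), and O(q) is already established, so O(u).
From O(u) and premise 9, O(u -> p), we obtain O(p).
Premise 8, O(not s -> not p), contraposes to O(p -> s); with O(p) we get O(s).
Yet premise 5 is F(s), i.e. O(not s).
We now have both O(s) and O(not s) — s is simultaneously obligatory and forbidden, violating the D-axiom.

Inconsistent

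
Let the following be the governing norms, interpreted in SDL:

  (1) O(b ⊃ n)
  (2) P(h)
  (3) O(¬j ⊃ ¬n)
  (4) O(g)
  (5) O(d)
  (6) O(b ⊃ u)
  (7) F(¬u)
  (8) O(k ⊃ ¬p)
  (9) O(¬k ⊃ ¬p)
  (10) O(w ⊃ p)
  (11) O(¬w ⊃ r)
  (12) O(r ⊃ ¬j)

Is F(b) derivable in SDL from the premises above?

Yes

By case analysis on ¬k: premise 9 gives O(¬k ⊃ ¬p) and premise 8 gives O(k ⊃ ¬p), so O(¬p) either way.
The contrapositive of premise 10 (O(w ⊃ p)) is O(¬p ⊃ ¬w), and O(¬p) is already established, so O(¬w).
Applying K to premise 11 (O(¬w ⊃ r)) and O(¬w) yields O(r).
With premise 12, O(r ⊃ ¬j), the K-axiom yields O(¬j).
Applying K to premise 3 (O(¬j ⊃ ¬n)) and O(¬j) yields O(¬n).
Premise 1, O(b ⊃ n), contraposes to O(¬n ⊃ ¬b); with O(¬n) we get O(¬b).
Premises 2, 4, 5, 6, 7 do not contribute to this derivation.
So O(¬b) holds, i.e. F(b). The claim follows.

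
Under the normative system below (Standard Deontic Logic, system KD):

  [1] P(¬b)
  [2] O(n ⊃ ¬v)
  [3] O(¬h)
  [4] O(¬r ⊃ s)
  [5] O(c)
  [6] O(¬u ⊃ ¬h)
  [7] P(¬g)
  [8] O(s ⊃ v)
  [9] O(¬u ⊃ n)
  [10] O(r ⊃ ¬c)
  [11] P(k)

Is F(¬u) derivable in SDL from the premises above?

From premise 5 we have O(c).
Premise 10 is O(r ⊃ ¬c); contrapositively O(c ⊃ ¬r). Since O(c) holds, K gives O(¬r).
From O(¬r) and premise 4, O(¬r ⊃ s), we obtain O(s).
Applying K to premise 8 (O(s ⊃ v)) and O(s) yields O(v).
Premise 2, O(n ⊃ ¬v), contraposes to O(v ⊃ ¬n); with O(v) we get O(¬n).
Premise 9 is O(¬u ⊃ n); contrapositively O(¬n ⊃ u). Since O(¬n) holds, K gives O(u).
Premises 1, 3, 6, 7, 11 do not contribute to this derivation.
So O(u) holds, i.e. F(¬u). The claim follows.

Yes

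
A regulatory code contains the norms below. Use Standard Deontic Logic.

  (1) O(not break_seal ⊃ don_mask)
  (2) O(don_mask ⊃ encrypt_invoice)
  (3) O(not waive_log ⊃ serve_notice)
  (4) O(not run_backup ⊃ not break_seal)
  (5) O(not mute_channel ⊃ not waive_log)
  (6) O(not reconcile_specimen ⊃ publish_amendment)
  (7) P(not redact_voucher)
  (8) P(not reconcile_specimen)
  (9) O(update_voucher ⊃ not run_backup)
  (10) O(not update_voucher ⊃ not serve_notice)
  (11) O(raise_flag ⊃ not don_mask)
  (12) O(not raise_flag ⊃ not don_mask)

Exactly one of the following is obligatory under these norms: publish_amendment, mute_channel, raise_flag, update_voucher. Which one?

mute_channel

Premises 11 and 12 are O(raise_flag ⊃ not don_mask) and O(not raise_flag ⊃ not don_mask); every ideal world satisfies raise_flag or not raise_flag, so in either case not don_mask holds — hence O(not don_mask).
Premise 1 is O(not break_seal ⊃ don_mask); contrapositively O(not don_mask ⊃ break_seal). Since O(not don_mask) holds, K gives O(break_seal).
Premise 4, O(not run_backup ⊃ not break_seal), contraposes to O(break_seal ⊃ run_backup); with O(break_seal) we get O(run_backup).
The contrapositive of premise 9 (O(update_voucher ⊃ not run_backup)) is O(run_backup ⊃ not update_voucher), and O(run_backup) is already established, so O(not update_voucher).
From O(not update_voucher) and premise 10, O(not update_voucher ⊃ not serve_notice), we obtain O(not serve_notice).
Premise 3, O(not waive_log ⊃ serve_notice), contraposes to O(not serve_notice ⊃ waive_log); with O(not serve_notice) we get O(waive_log).
Premise 5 is O(not mute_channel ⊃ not waive_log); contrapositively O(waive_log ⊃ mute_channel). Since O(waive_log) holds, K gives O(mute_channel).
So O(mute_channel) holds — mute_channel is obligatory. None of the other listed options is made obligatory by any chain of premises.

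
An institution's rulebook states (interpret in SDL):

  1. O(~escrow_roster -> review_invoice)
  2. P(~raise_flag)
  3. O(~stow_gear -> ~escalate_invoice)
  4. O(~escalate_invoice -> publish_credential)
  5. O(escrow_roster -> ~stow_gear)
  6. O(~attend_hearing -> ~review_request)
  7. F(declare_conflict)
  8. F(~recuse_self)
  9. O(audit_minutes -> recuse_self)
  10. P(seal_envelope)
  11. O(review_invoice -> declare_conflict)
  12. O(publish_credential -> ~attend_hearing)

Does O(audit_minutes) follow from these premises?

Premise 9 is O(audit_minutes -> recuse_self); even if O(recuse_self) held, inferring O(audit_minutes) would be affirming the consequent — invalid.
No other premise forces O(audit_minutes). An ideal world satisfying every premise can still have audit_minutes false, so O(audit_minutes) is not derivable.

No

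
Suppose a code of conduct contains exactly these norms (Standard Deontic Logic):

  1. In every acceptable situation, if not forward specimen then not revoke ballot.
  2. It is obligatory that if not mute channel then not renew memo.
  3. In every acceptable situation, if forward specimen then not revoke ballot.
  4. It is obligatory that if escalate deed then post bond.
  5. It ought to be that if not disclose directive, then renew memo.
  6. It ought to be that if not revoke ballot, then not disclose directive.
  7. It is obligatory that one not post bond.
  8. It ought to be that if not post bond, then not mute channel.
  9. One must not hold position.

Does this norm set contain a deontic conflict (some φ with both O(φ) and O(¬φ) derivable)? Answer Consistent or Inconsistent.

Inconsistent

Premises 3 and 1 cover both cases: O(forward_specimen → ¬revoke_ballot) and O(¬forward_specimen → ¬revoke_ballot). Since forward_specimen ∨ ¬forward_specimen is a tautology, O(¬revoke_ballot) follows.
With premise 6, O(¬revoke_ballot → ¬disclose_directive), the K-axiom yields O(¬disclose_directive).
Premise 5 is O(¬disclose_directive → renew_memo); since O(¬disclose_directive), deontic closure gives O(renew_memo).
Premise 2, O(¬mute_channel → ¬renew_memo), contraposes to O(renew_memo → mute_channel); with O(renew_memo) we get O(mute_channel).
The contrapositive of premise 8 (O(¬post_bond → ¬mute_channel)) is O(mute_channel → post_bond), and O(mute_channel) is already established, so O(post_bond).
Yet premise 7 states O(¬post_bond).
We now have both O(post_bond) and O(¬post_bond) — post_bond is simultaneously obligatory and forbidden, violating the D-axiom.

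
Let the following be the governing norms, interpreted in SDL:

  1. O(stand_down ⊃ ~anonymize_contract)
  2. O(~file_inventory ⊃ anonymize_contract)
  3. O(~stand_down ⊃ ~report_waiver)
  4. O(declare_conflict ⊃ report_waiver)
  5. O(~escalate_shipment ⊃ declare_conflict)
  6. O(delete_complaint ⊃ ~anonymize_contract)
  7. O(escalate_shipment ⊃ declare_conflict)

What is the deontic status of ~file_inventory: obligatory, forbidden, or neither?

Forbidden

By case analysis on escalate_shipment: premise 7 gives O(escalate_shipment ⊃ declare_conflict) and premise 5 gives O(~escalate_shipment ⊃ declare_conflict), so O(declare_conflict) either way.
Premise 4 is O(declare_conflict ⊃ report_waiver); since O(declare_conflict), deontic closure gives O(report_waiver).
Premise 3, O(~stand_down ⊃ ~report_waiver), contraposes to O(report_waiver ⊃ stand_down); with O(report_waiver) we get O(stand_down).
Applying K to premise 1 (O(stand_down ⊃ ~anonymize_contract)) and O(stand_down) yields O(~anonymize_contract).
Premise 2, O(~file_inventory ⊃ anonymize_contract), contraposes to O(~anonymize_contract ⊃ file_inventory); with O(~anonymize_contract) we get O(file_inventory).
Premise 6 does not contribute to this derivation.
Thus O(file_inventory), which is F(~file_inventory): ~file_inventory is forbidden.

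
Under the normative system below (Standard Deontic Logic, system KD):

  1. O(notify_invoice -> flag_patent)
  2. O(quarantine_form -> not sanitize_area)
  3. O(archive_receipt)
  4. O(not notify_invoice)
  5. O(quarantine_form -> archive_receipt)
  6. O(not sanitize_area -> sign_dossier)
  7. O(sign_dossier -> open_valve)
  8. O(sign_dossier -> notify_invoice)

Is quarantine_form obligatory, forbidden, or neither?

Forbidden

From premise 4 we have O(not notify_invoice).
Premise 8 is O(sign_dossier -> notify_invoice); contrapositively O(not notify_invoice -> not sign_dossier). Since O(not notify_invoice) holds, K gives O(not sign_dossier).
Premise 6, O(not sanitize_area -> sign_dossier), contraposes to O(not sign_dossier -> sanitize_area); with O(not sign_dossier) we get O(sanitize_area).
Premise 2, O(quarantine_form -> not sanitize_area), contraposes to O(sanitize_area -> not quarantine_form); with O(sanitize_area) we get O(not quarantine_form).
Premises 1, 3, 5, 7 do not contribute to this derivation.
Thus O(not quarantine_form), which is F(quarantine_form): quarantine_form is forbidden.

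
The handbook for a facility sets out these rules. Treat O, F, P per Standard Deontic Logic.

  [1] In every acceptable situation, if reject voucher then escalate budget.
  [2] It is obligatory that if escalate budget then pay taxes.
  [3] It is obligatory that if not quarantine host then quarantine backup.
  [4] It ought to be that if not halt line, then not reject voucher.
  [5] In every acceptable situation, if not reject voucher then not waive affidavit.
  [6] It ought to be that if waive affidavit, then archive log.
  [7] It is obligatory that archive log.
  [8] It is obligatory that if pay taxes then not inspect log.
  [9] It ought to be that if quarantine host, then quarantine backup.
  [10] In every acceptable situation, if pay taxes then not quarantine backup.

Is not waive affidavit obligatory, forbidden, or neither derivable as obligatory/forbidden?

Obligatory

Premises 9 and 3 cover both cases: O(quarantine_host → quarantine_backup) and O(¬quarantine_host → quarantine_backup). Since quarantine_host ∨ ¬quarantine_host is a tautology, O(quarantine_backup) follows.
Premise 10, O(pay_taxes → ¬quarantine_backup), contraposes to O(quarantine_backup → ¬pay_taxes); with O(quarantine_backup) we get O(¬pay_taxes).
Premise 2 is O(escalate_budget → pay_taxes); contrapositively O(¬pay_taxes → ¬escalate_budget). Since O(¬pay_taxes) holds, K gives O(¬escalate_budget).
Premise 1, O(reject_voucher → escalate_budget), contraposes to O(¬escalate_budget → ¬reject_voucher); with O(¬escalate_budget) we get O(¬reject_voucher).
Premise 5 is O(¬reject_voucher → ¬waive_affidavit); since O(¬reject_voucher), deontic closure gives O(¬waive_affidavit).
Premises 4, 6, 7, 8 do not contribute to this derivation.
Hence ¬waive_affidavit is obligatory.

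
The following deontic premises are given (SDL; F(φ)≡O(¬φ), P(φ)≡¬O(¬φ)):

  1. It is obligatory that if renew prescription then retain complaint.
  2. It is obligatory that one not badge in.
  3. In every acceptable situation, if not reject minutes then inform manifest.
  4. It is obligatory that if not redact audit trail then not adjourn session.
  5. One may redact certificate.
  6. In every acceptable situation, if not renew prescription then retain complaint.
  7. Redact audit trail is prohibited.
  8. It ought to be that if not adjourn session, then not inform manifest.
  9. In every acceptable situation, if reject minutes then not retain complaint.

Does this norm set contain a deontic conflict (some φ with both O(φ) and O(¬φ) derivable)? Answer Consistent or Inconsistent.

Inconsistent

By case analysis on renew_prescription: premise 1 gives O(renew_prescription → retain_complaint) and premise 6 gives O(¬renew_prescription → retain_complaint), so O(retain_complaint) either way.
The contrapositive of premise 9 (O(reject_minutes → ¬retain_complaint)) is O(retain_complaint → ¬reject_minutes), and O(retain_complaint) is already established, so O(¬reject_minutes).
Premise 3 is O(¬reject_minutes → inform_manifest); since O(¬reject_minutes), deontic closure gives O(inform_manifest).
The contrapositive of premise 8 (O(¬adjourn_session → ¬inform_manifest)) is O(inform_manifest → adjourn_session), and O(inform_manifest) is already established, so O(adjourn_session).
The contrapositive of premise 4 (O(¬redact_audit_trail → ¬adjourn_session)) is O(adjourn_session → redact_audit_trail), and O(adjourn_session) is already established, so O(redact_audit_trail).
Yet premise 7 is F(redact_audit_trail), i.e. O(¬redact_audit_trail).
We now have both O(redact_audit_trail) and O(¬redact_audit_trail) — redact_audit_trail is simultaneously obligatory and forbidden, violating the D-axiom.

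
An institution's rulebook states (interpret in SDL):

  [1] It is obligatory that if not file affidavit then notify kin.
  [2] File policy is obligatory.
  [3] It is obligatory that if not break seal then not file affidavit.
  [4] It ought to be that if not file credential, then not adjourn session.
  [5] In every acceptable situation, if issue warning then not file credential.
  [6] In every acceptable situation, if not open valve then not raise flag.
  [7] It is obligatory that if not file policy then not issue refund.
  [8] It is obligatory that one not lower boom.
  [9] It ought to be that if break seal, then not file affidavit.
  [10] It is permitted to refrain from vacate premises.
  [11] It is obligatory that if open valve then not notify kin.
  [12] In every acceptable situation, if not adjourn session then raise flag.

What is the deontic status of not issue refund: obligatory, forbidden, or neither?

Premise 7 is O(¬file_policy → ¬issue_refund), but O(¬file_policy) is not derivable from the premises, so it does not yield O(¬issue_refund).
No premise or chain of K-axiom applications forces O(¬issue_refund), and none forces O(issue_refund). So ¬issue_refund is neither obligatory nor forbidden under these norms.

Neither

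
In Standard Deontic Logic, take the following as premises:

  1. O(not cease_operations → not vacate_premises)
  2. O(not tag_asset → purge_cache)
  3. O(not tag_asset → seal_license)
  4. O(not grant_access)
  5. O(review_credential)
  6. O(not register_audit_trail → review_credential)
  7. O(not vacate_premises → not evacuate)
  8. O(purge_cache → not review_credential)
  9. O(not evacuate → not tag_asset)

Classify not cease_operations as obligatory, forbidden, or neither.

Premise 5 gives O(review_credential).
Premise 8 is O(purge_cache → not review_credential); contrapositively O(review_credential → not purge_cache). Since O(review_credential) holds, K gives O(not purge_cache).
Premise 2, O(not tag_asset → purge_cache), contraposes to O(not purge_cache → tag_asset); with O(not purge_cache) we get O(tag_asset).
The contrapositive of premise 9 (O(not evacuate → not tag_asset)) is O(tag_asset → evacuate), and O(tag_asset) is already established, so O(evacuate).
Premise 7 is O(not vacate_premises → not evacuate); contrapositively O(evacuate → vacate_premises). Since O(evacuate) holds, K gives O(vacate_premises).
Premise 1 is O(not cease_operations → not vacate_premises); contrapositively O(vacate_premises → cease_operations). Since O(vacate_premises) holds, K gives O(cease_operations).
Premises 3, 4, 6 do not contribute to this derivation.
Thus O(cease_operations), which is F(not cease_operations): not cease_operations is forbidden.

Forbidden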